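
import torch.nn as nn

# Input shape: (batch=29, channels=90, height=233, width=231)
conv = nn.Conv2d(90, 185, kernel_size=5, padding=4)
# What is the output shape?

Input shape: (29, 90, 233, 231)
Output shape: (29, 185, 237, 235)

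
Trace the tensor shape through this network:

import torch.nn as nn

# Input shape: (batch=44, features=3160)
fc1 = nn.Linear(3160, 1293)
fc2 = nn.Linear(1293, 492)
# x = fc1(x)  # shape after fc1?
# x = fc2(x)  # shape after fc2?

Input shape: (44, 3160)
  -> after fc1: (44, 1293)
Output shape: (44, 492)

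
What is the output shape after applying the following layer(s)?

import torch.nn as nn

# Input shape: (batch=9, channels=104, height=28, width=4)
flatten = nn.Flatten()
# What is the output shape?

Input shape: (9, 104, 28, 4)
Output shape: (9, 11648)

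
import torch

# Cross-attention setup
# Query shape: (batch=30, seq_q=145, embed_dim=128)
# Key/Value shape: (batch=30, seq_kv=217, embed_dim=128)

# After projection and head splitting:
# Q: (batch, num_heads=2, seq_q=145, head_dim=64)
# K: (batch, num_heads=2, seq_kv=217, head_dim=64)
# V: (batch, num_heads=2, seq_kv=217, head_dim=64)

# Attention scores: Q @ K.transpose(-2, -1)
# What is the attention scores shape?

Input shape: (30, 145, 128)
Output shape: (30, 2, 145, 217)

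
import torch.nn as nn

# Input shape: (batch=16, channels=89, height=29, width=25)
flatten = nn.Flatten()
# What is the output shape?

Input shape: (16, 89, 29, 25)
Output shape: (16, 64525)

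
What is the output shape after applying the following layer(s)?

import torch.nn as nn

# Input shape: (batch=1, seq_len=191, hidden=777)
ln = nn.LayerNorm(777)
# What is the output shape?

Input shape: (1, 191, 777)
Output shape: (1, 191, 777)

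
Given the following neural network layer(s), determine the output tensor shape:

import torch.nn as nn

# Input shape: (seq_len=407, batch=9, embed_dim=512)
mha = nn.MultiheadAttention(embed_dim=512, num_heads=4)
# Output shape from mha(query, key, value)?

Input shape: (407, 9, 512)
Output shape: (407, 9, 512)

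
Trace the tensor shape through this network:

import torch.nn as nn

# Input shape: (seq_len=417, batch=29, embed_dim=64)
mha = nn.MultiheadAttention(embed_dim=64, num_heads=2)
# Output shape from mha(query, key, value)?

Input shape: (417, 29, 64)
Output shape: (417, 29, 64)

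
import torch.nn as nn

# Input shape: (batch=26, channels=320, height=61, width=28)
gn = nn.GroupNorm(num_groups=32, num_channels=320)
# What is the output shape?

Input shape: (26, 320, 61, 28)
Output shape: (26, 320, 61, 28)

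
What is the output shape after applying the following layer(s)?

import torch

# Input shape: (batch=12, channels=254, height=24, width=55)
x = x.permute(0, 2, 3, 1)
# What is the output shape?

Input shape: (12, 254, 24, 55)
Output shape: (12, 24, 55, 254)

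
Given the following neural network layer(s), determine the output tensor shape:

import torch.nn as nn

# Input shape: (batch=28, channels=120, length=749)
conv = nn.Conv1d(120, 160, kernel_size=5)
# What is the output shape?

Input shape: (28, 120, 749)
Output shape: (28, 160, 745)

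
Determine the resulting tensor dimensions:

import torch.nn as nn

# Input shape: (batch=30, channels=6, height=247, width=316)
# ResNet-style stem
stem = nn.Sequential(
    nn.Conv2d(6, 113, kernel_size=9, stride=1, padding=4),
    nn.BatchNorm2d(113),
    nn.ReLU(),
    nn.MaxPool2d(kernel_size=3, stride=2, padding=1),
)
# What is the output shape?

Input shape: (30, 6, 247, 316)
  -> after Conv2d 9x9 stride=1: (30, 113, 247, 316)
Output shape: (30, 113, 124, 158)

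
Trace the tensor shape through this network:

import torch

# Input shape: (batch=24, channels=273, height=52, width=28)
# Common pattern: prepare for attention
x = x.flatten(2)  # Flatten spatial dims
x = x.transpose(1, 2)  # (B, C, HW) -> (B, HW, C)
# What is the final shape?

Input shape: (24, 273, 52, 28)
  -> after flatten(2): (24, 273, 1456)
Output shape: (24, 1456, 273)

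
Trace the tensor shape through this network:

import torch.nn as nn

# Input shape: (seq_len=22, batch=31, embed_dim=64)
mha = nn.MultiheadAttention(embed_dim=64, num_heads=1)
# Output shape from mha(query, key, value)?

Input shape: (22, 31, 64)
Output shape: (22, 31, 64)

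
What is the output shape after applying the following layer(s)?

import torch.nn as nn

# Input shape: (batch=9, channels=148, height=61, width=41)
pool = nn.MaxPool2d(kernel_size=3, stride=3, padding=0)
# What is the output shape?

Input shape: (9, 148, 61, 41)
Output shape: (9, 148, 20, 13)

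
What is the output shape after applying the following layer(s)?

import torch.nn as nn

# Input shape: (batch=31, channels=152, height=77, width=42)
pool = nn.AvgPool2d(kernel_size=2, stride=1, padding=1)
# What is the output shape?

Input shape: (31, 152, 77, 42)
Output shape: (31, 152, 78, 43)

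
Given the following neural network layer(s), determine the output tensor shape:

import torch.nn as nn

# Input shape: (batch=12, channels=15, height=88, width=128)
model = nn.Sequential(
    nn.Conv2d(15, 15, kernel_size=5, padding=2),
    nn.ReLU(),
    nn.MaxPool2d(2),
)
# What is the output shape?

Input shape: (12, 15, 88, 128)
  -> after Conv2d: (12, 15, 88, 128)
  -> after ReLU: (12, 15, 88, 128)
Output shape: (12, 15, 44, 64)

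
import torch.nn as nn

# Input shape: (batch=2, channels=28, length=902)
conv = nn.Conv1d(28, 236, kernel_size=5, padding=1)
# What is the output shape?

Input shape: (2, 28, 902)
Output shape: (2, 236, 900)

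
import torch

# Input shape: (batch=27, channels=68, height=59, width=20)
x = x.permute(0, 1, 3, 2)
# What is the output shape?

Input shape: (27, 68, 59, 20)
Output shape: (27, 68, 20, 59)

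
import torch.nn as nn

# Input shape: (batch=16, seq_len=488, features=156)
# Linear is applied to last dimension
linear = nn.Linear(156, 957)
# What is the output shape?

Input shape: (16, 488, 156)
Output shape: (16, 488, 957)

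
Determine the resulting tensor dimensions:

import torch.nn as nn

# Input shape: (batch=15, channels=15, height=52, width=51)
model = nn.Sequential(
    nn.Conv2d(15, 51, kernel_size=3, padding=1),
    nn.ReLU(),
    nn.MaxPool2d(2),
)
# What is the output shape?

Input shape: (15, 15, 52, 51)
  -> after Conv2d: (15, 51, 52, 51)
  -> after ReLU: (15, 51, 52, 51)
Output shape: (15, 51, 26, 25)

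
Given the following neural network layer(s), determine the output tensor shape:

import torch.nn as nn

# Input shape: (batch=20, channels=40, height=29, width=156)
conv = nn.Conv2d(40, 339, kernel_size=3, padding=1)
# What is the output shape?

Input shape: (20, 40, 29, 156)
Output shape: (20, 339, 29, 156)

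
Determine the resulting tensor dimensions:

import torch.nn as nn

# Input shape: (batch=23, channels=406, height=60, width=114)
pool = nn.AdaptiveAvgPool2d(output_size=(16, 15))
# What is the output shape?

Input shape: (23, 406, 60, 114)
Output shape: (23, 406, 16, 15)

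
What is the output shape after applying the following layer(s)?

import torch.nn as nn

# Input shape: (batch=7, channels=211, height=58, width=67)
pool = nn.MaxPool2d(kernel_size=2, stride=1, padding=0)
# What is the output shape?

Input shape: (7, 211, 58, 67)
Output shape: (7, 211, 57, 66)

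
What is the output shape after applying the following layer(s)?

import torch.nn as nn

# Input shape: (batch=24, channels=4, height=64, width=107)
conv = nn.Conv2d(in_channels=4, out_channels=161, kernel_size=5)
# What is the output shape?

Input shape: (24, 4, 64, 107)
Output shape: (24, 161, 60, 103)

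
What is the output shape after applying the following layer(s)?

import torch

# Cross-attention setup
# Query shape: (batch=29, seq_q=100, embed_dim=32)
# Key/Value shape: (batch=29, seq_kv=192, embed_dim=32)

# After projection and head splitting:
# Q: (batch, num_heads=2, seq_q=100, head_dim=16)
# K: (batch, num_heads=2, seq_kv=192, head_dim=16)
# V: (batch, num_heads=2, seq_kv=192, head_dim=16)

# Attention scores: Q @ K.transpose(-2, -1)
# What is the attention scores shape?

Input shape: (29, 100, 32)
Output shape: (29, 2, 100, 192)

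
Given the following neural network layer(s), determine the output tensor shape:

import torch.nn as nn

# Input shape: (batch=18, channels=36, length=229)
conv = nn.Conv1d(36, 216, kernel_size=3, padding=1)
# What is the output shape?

Input shape: (18, 36, 229)
Output shape: (18, 216, 229)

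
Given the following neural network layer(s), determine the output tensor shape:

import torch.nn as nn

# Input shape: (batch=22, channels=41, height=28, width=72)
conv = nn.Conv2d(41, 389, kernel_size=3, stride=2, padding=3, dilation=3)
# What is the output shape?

Input shape: (22, 41, 28, 72)
Output shape: (22, 389, 14, 36)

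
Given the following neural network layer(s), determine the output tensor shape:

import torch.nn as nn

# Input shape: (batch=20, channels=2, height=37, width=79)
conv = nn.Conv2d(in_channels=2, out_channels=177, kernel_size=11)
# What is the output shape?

Input shape: (20, 2, 37, 79)
Output shape: (20, 177, 27, 69)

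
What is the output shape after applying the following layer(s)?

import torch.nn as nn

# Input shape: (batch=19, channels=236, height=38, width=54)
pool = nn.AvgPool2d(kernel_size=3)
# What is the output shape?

Input shape: (19, 236, 38, 54)
Output shape: (19, 236, 12, 18)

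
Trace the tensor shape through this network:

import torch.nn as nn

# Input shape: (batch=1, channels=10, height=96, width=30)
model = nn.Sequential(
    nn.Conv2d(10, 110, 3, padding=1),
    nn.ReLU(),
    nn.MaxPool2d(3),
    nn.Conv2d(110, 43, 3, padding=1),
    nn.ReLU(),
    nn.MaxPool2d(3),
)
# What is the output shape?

Input shape: (1, 10, 96, 30)
  -> after first Conv2d: (1, 110, 96, 30)
  -> after first MaxPool2d: (1, 110, 32, 10)
  -> after second Conv2d: (1, 43, 32, 10)
Output shape: (1, 43, 10, 3)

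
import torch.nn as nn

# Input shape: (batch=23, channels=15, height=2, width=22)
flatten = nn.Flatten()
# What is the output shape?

Input shape: (23, 15, 2, 22)
Output shape: (23, 660)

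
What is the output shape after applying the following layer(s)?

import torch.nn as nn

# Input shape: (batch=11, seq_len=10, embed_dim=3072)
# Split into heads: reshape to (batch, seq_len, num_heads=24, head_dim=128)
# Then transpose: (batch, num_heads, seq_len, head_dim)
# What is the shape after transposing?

Input shape: (11, 10, 3072)
  -> after reshape: (11, 10, 24, 128)
Output shape: (11, 24, 10, 128)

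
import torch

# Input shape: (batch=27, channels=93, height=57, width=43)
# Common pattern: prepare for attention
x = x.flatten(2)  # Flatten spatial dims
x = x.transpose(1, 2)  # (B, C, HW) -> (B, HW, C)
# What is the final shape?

Input shape: (27, 93, 57, 43)
  -> after flatten(2): (27, 93, 2451)
Output shape: (27, 2451, 93)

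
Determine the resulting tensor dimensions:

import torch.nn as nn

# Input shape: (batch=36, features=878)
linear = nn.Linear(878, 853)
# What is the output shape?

Input shape: (36, 878)
Output shape: (36, 853)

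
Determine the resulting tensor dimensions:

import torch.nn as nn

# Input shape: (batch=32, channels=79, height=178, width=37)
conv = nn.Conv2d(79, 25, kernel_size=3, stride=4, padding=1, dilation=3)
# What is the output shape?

Input shape: (32, 79, 178, 37)
Output shape: (32, 25, 44, 9)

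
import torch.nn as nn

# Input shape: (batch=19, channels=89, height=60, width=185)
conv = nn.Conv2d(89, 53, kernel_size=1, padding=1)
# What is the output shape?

Input shape: (19, 89, 60, 185)
Output shape: (19, 53, 62, 187)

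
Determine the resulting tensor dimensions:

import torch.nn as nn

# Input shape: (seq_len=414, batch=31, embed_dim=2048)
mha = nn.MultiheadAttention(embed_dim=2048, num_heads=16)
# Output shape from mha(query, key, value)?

Input shape: (414, 31, 2048)
Output shape: (414, 31, 2048)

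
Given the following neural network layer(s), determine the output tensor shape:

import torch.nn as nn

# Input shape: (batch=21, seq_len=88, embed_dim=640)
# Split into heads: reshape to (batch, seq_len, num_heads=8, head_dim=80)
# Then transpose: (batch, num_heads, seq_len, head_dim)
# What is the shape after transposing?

Input shape: (21, 88, 640)
  -> after reshape: (21, 88, 8, 80)
Output shape: (21, 8, 88, 80)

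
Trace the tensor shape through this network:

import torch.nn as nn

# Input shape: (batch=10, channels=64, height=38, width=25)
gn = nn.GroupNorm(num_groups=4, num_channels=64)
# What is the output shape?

Input shape: (10, 64, 38, 25)
Output shape: (10, 64, 38, 25)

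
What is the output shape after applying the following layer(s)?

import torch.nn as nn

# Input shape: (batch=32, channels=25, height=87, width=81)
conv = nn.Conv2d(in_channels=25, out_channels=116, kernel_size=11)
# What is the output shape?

Input shape: (32, 25, 87, 81)
Output shape: (32, 116, 77, 71)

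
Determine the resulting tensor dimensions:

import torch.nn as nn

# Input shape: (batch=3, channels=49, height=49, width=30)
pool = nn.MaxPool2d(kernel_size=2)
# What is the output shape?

Input shape: (3, 49, 49, 30)
Output shape: (3, 49, 24, 15)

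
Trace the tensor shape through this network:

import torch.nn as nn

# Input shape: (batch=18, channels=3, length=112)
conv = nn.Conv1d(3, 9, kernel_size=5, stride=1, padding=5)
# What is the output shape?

Input shape: (18, 3, 112)
Output shape: (18, 9, 118)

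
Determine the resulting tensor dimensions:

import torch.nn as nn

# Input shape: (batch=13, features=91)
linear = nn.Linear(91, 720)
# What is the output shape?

Input shape: (13, 91)
Output shape: (13, 720)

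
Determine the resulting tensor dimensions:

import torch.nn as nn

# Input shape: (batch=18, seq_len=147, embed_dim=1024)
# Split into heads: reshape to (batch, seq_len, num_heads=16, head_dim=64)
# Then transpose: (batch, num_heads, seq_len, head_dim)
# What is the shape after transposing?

Input shape: (18, 147, 1024)
  -> after reshape: (18, 147, 16, 64)
Output shape: (18, 16, 147, 64)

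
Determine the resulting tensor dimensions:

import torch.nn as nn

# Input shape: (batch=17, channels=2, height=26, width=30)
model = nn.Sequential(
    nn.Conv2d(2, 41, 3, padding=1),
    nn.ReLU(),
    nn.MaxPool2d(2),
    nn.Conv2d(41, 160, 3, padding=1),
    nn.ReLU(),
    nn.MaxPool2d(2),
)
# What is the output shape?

Input shape: (17, 2, 26, 30)
  -> after first Conv2d: (17, 41, 26, 30)
  -> after first MaxPool2d: (17, 41, 13, 15)
  -> after second Conv2d: (17, 160, 13, 15)
Output shape: (17, 160, 6, 7)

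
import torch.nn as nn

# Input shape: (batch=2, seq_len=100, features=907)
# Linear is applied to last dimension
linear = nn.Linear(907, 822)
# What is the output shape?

Input shape: (2, 100, 907)
Output shape: (2, 100, 822)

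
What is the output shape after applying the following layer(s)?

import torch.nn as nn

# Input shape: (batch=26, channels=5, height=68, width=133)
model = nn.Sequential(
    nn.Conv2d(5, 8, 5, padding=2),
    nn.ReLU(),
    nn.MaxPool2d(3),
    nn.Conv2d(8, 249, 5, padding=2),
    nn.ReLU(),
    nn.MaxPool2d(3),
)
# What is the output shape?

Input shape: (26, 5, 68, 133)
  -> after first Conv2d: (26, 8, 68, 133)
  -> after first MaxPool2d: (26, 8, 22, 44)
  -> after second Conv2d: (26, 249, 22, 44)
Output shape: (26, 249, 7, 14)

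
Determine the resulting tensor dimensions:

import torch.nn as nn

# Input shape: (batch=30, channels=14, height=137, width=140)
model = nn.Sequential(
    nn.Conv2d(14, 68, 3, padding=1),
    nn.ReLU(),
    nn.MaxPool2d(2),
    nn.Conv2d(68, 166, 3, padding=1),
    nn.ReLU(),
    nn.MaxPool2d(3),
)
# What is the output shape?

Input shape: (30, 14, 137, 140)
  -> after first Conv2d: (30, 68, 137, 140)
  -> after first MaxPool2d: (30, 68, 68, 70)
  -> after second Conv2d: (30, 166, 68, 70)
Output shape: (30, 166, 22, 23)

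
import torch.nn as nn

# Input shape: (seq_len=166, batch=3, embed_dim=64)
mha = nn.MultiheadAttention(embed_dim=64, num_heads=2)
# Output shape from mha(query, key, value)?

Input shape: (166, 3, 64)
Output shape: (166, 3, 64)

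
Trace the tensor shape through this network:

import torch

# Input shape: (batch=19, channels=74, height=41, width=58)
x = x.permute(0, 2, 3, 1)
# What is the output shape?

Input shape: (19, 74, 41, 58)
Output shape: (19, 41, 58, 74)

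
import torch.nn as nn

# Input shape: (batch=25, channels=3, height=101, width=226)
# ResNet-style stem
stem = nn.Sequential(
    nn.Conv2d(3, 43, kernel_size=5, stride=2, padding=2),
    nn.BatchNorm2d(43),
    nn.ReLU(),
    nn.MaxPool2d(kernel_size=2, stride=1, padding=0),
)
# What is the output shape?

Input shape: (25, 3, 101, 226)
  -> after Conv2d 5x5 stride=2: (25, 43, 51, 113)
Output shape: (25, 43, 50, 112)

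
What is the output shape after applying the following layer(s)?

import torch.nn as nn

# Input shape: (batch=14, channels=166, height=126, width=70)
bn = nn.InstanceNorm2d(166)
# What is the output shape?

Input shape: (14, 166, 126, 70)
Output shape: (14, 166, 126, 70)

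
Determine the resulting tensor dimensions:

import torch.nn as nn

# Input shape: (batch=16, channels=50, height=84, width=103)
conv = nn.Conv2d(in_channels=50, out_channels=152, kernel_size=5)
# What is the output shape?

Input shape: (16, 50, 84, 103)
Output shape: (16, 152, 80, 99)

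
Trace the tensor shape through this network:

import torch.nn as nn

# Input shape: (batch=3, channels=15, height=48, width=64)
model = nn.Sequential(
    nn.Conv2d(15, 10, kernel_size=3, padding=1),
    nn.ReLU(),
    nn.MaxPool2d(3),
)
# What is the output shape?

Input shape: (3, 15, 48, 64)
  -> after Conv2d: (3, 10, 48, 64)
  -> after ReLU: (3, 10, 48, 64)
Output shape: (3, 10, 16, 21)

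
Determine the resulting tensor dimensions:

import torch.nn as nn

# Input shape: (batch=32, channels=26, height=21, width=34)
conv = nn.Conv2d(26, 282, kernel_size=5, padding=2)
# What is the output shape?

Input shape: (32, 26, 21, 34)
Output shape: (32, 282, 21, 34)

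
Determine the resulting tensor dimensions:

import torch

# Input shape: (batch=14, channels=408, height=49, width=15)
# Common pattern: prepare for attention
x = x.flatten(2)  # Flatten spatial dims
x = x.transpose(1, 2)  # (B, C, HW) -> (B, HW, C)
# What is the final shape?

Input shape: (14, 408, 49, 15)
  -> after flatten(2): (14, 408, 735)
Output shape: (14, 735, 408)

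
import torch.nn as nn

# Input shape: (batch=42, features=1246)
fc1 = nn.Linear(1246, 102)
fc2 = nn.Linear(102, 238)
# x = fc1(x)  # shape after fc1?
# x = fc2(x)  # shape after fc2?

Input shape: (42, 1246)
  -> after fc1: (42, 102)
Output shape: (42, 238)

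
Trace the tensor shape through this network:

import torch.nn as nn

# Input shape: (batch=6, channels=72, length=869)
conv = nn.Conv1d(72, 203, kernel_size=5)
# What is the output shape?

Input shape: (6, 72, 869)
Output shape: (6, 203, 865)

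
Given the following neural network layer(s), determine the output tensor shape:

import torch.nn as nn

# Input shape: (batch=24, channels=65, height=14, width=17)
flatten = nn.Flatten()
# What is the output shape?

Input shape: (24, 65, 14, 17)
Output shape: (24, 15470)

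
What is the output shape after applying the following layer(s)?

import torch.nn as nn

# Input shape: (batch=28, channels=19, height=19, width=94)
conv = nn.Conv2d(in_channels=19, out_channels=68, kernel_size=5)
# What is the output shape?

Input shape: (28, 19, 19, 94)
Output shape: (28, 68, 15, 90)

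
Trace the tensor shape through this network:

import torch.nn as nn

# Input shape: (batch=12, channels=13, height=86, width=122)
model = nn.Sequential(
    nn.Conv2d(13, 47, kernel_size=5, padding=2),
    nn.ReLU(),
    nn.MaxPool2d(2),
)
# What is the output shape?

Input shape: (12, 13, 86, 122)
  -> after Conv2d: (12, 47, 86, 122)
  -> after ReLU: (12, 47, 86, 122)
Output shape: (12, 47, 43, 61)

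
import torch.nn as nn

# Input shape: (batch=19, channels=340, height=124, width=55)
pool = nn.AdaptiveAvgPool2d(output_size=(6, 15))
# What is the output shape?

Input shape: (19, 340, 124, 55)
Output shape: (19, 340, 6, 15)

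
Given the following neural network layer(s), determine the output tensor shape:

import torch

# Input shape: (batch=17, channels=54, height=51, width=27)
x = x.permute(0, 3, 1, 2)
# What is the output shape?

Input shape: (17, 54, 51, 27)
Output shape: (17, 27, 54, 51)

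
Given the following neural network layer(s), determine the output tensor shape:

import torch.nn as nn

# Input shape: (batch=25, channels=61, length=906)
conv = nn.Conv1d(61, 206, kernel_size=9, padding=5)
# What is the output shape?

Input shape: (25, 61, 906)
Output shape: (25, 206, 908)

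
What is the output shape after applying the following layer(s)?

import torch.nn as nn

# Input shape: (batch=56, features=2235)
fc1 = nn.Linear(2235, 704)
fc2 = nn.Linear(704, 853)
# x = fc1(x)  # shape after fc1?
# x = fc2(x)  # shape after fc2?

Input shape: (56, 2235)
  -> after fc1: (56, 704)
Output shape: (56, 853)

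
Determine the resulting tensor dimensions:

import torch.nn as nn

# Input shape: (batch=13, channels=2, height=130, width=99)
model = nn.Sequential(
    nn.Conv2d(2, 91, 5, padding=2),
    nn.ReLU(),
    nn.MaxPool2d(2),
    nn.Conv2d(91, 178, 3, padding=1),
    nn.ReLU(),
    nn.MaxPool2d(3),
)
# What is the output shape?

Input shape: (13, 2, 130, 99)
  -> after first Conv2d: (13, 91, 130, 99)
  -> after first MaxPool2d: (13, 91, 65, 49)
  -> after second Conv2d: (13, 178, 65, 49)
Output shape: (13, 178, 21, 16)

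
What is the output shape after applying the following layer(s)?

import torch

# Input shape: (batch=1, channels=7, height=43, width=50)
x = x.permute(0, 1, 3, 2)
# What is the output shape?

Input shape: (1, 7, 43, 50)
Output shape: (1, 7, 50, 43)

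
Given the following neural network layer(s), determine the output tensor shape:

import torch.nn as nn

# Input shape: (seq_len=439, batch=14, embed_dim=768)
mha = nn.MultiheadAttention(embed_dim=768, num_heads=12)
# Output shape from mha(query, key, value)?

Input shape: (439, 14, 768)
Output shape: (439, 14, 768)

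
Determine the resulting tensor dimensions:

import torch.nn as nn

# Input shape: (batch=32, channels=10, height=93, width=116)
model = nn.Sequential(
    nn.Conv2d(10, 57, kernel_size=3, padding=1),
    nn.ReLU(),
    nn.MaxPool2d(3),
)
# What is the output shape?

Input shape: (32, 10, 93, 116)
  -> after Conv2d: (32, 57, 93, 116)
  -> after ReLU: (32, 57, 93, 116)
Output shape: (32, 57, 31, 38)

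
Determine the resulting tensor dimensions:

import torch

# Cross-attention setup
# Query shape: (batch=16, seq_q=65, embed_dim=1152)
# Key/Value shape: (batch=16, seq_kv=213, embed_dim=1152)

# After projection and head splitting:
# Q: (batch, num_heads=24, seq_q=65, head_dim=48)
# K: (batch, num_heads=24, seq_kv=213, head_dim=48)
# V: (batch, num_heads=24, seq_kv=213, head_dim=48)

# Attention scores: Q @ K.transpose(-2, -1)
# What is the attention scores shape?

Input shape: (16, 65, 1152)
Output shape: (16, 24, 65, 213)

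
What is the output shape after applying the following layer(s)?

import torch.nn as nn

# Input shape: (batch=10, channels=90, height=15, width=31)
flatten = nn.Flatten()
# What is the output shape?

Input shape: (10, 90, 15, 31)
Output shape: (10, 41850)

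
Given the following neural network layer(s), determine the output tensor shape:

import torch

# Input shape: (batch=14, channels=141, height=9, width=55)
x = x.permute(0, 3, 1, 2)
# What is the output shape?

Input shape: (14, 141, 9, 55)
Output shape: (14, 55, 141, 9)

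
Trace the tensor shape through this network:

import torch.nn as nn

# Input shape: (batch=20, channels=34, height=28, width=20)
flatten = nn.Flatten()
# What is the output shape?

Input shape: (20, 34, 28, 20)
Output shape: (20, 19040)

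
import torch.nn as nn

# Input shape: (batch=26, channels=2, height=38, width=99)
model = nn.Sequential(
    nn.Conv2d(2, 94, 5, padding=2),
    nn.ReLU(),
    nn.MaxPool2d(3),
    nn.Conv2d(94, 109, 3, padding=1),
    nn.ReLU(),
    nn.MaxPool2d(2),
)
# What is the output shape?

Input shape: (26, 2, 38, 99)
  -> after first Conv2d: (26, 94, 38, 99)
  -> after first MaxPool2d: (26, 94, 12, 33)
  -> after second Conv2d: (26, 109, 12, 33)
Output shape: (26, 109, 6, 16)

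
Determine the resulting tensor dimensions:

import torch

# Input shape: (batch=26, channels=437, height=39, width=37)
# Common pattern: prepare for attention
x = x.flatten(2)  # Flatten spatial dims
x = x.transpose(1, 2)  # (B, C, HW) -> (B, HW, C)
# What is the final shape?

Input shape: (26, 437, 39, 37)
  -> after flatten(2): (26, 437, 1443)
Output shape: (26, 1443, 437)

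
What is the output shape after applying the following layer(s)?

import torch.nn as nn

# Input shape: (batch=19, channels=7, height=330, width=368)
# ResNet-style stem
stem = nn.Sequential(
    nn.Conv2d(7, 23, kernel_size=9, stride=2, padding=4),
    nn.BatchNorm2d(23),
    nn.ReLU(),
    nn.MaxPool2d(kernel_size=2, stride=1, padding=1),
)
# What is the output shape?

Input shape: (19, 7, 330, 368)
  -> after Conv2d 9x9 stride=2: (19, 23, 165, 184)
Output shape: (19, 23, 166, 185)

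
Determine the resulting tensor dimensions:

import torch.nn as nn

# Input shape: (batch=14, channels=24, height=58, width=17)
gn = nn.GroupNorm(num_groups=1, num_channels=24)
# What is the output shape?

Input shape: (14, 24, 58, 17)
Output shape: (14, 24, 58, 17)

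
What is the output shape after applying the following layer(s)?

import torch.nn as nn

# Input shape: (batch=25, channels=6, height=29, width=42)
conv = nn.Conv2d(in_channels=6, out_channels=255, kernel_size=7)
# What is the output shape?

Input shape: (25, 6, 29, 42)
Output shape: (25, 255, 23, 36)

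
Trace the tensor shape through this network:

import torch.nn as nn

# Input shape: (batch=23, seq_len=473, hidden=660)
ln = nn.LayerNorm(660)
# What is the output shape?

Input shape: (23, 473, 660)
Output shape: (23, 473, 660)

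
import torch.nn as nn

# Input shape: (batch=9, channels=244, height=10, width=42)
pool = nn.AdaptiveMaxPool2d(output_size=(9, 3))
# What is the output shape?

Input shape: (9, 244, 10, 42)
Output shape: (9, 244, 9, 3)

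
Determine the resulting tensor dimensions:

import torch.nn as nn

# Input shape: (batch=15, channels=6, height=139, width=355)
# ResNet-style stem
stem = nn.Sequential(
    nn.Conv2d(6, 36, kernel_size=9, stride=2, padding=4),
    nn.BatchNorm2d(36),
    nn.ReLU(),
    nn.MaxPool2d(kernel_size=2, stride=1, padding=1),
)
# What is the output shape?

Input shape: (15, 6, 139, 355)
  -> after Conv2d 9x9 stride=2: (15, 36, 70, 178)
Output shape: (15, 36, 71, 179)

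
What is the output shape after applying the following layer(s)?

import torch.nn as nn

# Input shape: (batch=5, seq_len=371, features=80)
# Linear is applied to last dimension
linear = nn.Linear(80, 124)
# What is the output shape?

Input shape: (5, 371, 80)
Output shape: (5, 371, 124)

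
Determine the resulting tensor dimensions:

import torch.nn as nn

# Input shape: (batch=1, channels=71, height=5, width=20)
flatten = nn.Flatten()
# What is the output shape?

Input shape: (1, 71, 5, 20)
Output shape: (1, 7100)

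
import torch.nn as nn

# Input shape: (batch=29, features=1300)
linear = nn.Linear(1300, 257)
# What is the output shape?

Input shape: (29, 1300)
Output shape: (29, 257)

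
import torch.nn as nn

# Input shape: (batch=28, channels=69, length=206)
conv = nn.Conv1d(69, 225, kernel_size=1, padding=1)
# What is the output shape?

Input shape: (28, 69, 206)
Output shape: (28, 225, 208)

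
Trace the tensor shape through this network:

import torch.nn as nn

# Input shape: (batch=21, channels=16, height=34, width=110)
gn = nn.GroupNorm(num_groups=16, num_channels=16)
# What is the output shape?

Input shape: (21, 16, 34, 110)
Output shape: (21, 16, 34, 110)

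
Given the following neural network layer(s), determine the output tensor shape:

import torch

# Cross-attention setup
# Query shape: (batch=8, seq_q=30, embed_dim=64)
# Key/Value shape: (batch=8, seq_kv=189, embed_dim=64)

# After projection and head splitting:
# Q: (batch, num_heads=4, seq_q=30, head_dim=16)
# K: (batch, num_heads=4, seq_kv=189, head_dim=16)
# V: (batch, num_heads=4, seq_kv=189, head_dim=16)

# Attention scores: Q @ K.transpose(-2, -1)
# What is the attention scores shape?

Input shape: (8, 30, 64)
Output shape: (8, 4, 30, 189)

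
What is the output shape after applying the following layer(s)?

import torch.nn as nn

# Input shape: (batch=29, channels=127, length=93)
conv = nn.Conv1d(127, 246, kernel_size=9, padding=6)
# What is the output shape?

Input shape: (29, 127, 93)
Output shape: (29, 246, 97)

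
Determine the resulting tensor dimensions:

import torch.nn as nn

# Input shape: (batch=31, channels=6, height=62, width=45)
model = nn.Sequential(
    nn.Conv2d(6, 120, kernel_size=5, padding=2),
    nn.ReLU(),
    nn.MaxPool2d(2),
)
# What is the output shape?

Input shape: (31, 6, 62, 45)
  -> after Conv2d: (31, 120, 62, 45)
  -> after ReLU: (31, 120, 62, 45)
Output shape: (31, 120, 31, 22)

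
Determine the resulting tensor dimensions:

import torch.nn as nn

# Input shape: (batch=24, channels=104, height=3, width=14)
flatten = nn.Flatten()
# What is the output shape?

Input shape: (24, 104, 3, 14)
Output shape: (24, 4368)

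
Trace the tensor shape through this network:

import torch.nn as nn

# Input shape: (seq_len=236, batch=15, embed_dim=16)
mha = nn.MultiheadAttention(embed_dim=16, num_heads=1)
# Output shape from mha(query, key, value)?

Input shape: (236, 15, 16)
Output shape: (236, 15, 16)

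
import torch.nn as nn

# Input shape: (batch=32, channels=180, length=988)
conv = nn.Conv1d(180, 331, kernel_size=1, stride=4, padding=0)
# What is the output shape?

Input shape: (32, 180, 988)
Output shape: (32, 331, 247)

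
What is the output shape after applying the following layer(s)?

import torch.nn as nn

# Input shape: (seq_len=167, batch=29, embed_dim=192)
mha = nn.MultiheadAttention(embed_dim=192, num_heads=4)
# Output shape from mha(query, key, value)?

Input shape: (167, 29, 192)
Output shape: (167, 29, 192)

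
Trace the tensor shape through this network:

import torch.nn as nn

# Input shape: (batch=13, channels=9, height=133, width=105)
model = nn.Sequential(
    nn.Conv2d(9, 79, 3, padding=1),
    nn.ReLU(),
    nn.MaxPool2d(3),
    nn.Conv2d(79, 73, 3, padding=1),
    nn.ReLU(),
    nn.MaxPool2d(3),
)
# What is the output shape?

Input shape: (13, 9, 133, 105)
  -> after first Conv2d: (13, 79, 133, 105)
  -> after first MaxPool2d: (13, 79, 44, 35)
  -> after second Conv2d: (13, 73, 44, 35)
Output shape: (13, 73, 14, 11)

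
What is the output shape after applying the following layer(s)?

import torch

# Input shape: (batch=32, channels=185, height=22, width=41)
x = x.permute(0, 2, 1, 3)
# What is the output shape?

Input shape: (32, 185, 22, 41)
Output shape: (32, 22, 185, 41)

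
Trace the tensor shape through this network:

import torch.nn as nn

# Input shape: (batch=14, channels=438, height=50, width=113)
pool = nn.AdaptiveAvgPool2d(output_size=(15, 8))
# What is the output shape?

Input shape: (14, 438, 50, 113)
Output shape: (14, 438, 15, 8)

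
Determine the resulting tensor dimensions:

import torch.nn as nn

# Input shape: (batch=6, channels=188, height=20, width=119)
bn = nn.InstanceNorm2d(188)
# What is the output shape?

Input shape: (6, 188, 20, 119)
Output shape: (6, 188, 20, 119)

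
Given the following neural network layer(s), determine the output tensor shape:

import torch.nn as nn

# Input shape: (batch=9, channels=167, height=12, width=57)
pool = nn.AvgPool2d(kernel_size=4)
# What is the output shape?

Input shape: (9, 167, 12, 57)
Output shape: (9, 167, 3, 14)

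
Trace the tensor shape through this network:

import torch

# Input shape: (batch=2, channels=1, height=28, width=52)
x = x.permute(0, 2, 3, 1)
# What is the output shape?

Input shape: (2, 1, 28, 52)
Output shape: (2, 28, 52, 1)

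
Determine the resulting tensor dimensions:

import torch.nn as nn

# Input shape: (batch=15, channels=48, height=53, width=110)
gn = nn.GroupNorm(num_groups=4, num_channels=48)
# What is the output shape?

Input shape: (15, 48, 53, 110)
Output shape: (15, 48, 53, 110)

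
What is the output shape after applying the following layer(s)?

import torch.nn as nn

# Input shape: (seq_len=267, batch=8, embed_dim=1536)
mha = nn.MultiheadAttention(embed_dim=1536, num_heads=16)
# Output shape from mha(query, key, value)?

Input shape: (267, 8, 1536)
Output shape: (267, 8, 1536)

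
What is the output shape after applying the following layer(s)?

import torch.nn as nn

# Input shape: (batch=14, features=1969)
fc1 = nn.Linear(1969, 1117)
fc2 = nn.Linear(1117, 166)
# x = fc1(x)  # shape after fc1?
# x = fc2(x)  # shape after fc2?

Input shape: (14, 1969)
  -> after fc1: (14, 1117)
Output shape: (14, 166)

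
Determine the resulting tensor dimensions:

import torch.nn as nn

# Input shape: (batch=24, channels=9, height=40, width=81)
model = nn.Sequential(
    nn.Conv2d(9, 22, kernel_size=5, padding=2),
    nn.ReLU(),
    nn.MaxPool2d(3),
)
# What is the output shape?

Input shape: (24, 9, 40, 81)
  -> after Conv2d: (24, 22, 40, 81)
  -> after ReLU: (24, 22, 40, 81)
Output shape: (24, 22, 13, 27)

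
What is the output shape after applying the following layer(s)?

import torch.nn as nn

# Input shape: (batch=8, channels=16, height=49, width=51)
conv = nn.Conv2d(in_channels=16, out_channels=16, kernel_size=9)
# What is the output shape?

Input shape: (8, 16, 49, 51)
Output shape: (8, 16, 41, 43)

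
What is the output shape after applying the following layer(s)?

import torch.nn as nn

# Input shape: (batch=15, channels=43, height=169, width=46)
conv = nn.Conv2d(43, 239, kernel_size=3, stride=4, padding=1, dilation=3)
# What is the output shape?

Input shape: (15, 43, 169, 46)
Output shape: (15, 239, 42, 11)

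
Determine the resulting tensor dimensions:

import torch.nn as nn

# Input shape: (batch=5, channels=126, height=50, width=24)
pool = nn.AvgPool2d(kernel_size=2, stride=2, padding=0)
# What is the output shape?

Input shape: (5, 126, 50, 24)
Output shape: (5, 126, 25, 12)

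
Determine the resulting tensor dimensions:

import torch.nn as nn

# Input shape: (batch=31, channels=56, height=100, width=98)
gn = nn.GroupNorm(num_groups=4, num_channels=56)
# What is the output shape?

Input shape: (31, 56, 100, 98)
Output shape: (31, 56, 100, 98)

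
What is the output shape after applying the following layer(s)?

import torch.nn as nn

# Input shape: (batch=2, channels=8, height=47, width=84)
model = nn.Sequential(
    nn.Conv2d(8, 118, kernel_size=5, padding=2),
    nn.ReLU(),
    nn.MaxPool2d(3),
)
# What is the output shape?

Input shape: (2, 8, 47, 84)
  -> after Conv2d: (2, 118, 47, 84)
  -> after ReLU: (2, 118, 47, 84)
Output shape: (2, 118, 15, 28)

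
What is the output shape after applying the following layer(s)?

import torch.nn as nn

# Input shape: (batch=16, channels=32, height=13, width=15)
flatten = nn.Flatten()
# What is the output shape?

Input shape: (16, 32, 13, 15)
Output shape: (16, 6240)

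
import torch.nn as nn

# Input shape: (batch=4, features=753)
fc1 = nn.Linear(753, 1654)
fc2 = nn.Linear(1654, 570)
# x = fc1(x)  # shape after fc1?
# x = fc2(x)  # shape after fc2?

Input shape: (4, 753)
  -> after fc1: (4, 1654)
Output shape: (4, 570)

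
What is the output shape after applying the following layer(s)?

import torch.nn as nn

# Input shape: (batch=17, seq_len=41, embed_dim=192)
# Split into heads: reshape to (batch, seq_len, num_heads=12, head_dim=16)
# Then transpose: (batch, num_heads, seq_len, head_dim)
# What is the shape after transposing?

Input shape: (17, 41, 192)
  -> after reshape: (17, 41, 12, 16)
Output shape: (17, 12, 41, 16)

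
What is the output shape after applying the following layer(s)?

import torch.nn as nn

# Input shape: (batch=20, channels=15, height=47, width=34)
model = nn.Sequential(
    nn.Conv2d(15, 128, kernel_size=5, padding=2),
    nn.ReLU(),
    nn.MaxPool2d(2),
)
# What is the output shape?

Input shape: (20, 15, 47, 34)
  -> after Conv2d: (20, 128, 47, 34)
  -> after ReLU: (20, 128, 47, 34)
Output shape: (20, 128, 23, 17)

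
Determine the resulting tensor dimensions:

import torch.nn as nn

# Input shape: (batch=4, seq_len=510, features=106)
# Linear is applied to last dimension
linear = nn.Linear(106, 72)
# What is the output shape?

Input shape: (4, 510, 106)
Output shape: (4, 510, 72)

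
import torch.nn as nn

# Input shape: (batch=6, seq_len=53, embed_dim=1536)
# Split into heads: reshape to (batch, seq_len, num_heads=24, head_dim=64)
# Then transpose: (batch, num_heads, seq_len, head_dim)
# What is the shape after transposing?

Input shape: (6, 53, 1536)
  -> after reshape: (6, 53, 24, 64)
Output shape: (6, 24, 53, 64)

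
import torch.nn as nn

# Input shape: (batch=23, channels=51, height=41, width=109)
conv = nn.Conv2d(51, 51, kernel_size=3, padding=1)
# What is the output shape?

Input shape: (23, 51, 41, 109)
Output shape: (23, 51, 41, 109)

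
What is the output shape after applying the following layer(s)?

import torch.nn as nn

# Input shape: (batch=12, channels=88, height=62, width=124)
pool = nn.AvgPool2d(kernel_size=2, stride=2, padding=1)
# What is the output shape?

Input shape: (12, 88, 62, 124)
Output shape: (12, 88, 32, 63)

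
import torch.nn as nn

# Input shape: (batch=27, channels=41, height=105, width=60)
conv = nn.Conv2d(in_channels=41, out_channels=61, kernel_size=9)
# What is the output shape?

Input shape: (27, 41, 105, 60)
Output shape: (27, 61, 97, 52)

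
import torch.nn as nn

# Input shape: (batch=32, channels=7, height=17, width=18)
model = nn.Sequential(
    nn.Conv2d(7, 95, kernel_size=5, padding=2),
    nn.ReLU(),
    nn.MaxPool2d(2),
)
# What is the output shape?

Input shape: (32, 7, 17, 18)
  -> after Conv2d: (32, 95, 17, 18)
  -> after ReLU: (32, 95, 17, 18)
Output shape: (32, 95, 8, 9)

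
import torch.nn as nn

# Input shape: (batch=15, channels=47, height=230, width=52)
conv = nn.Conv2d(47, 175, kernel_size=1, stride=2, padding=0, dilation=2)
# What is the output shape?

Input shape: (15, 47, 230, 52)
Output shape: (15, 175, 115, 26)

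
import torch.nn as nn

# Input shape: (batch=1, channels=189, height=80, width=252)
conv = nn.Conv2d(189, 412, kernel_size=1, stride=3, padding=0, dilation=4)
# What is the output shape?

Input shape: (1, 189, 80, 252)
Output shape: (1, 412, 27, 84)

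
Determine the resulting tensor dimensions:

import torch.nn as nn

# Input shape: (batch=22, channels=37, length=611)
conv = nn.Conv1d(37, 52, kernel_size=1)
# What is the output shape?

Input shape: (22, 37, 611)
Output shape: (22, 52, 611)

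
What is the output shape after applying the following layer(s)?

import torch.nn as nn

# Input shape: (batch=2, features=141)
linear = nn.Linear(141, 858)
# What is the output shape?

Input shape: (2, 141)
Output shape: (2, 858)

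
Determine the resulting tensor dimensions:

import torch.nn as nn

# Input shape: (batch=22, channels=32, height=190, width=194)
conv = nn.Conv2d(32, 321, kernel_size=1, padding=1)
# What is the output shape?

Input shape: (22, 32, 190, 194)
Output shape: (22, 321, 192, 196)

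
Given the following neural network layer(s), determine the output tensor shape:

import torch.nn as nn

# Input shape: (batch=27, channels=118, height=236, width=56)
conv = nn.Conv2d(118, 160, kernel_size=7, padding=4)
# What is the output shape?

Input shape: (27, 118, 236, 56)
Output shape: (27, 160, 238, 58)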